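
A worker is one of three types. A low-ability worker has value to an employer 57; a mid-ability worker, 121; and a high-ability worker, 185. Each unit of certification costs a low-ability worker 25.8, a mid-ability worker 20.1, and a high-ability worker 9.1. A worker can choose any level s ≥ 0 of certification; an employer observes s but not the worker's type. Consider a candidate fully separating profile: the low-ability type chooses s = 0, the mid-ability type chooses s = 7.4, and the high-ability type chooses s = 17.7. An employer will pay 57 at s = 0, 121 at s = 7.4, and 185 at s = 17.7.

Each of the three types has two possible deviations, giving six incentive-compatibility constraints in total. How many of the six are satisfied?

3

Low-ability (own payoff 57): to s=7.4 gives 121 − 25.8×7.4 = -69.92 → no gain ✓; to s=17.7 gives 185 − 25.8×17.7 = -271.66 → no gain ✓.
High-ability (own payoff 185 − 9.1×17.7 = 23.93): to s=0 gives 57 → profitable ✗; to s=7.4 gives 121 − 9.1×7.4 = 53.66 → profitable ✗.
Mid-ability (own payoff 121 − 20.1×7.4 = -27.74): to s=0 gives 57 → profitable ✗; to s=17.7 gives 185 − 20.1×17.7 = -170.77 → no gain ✓.
3 of the 6 constraints hold; not an equilibrium.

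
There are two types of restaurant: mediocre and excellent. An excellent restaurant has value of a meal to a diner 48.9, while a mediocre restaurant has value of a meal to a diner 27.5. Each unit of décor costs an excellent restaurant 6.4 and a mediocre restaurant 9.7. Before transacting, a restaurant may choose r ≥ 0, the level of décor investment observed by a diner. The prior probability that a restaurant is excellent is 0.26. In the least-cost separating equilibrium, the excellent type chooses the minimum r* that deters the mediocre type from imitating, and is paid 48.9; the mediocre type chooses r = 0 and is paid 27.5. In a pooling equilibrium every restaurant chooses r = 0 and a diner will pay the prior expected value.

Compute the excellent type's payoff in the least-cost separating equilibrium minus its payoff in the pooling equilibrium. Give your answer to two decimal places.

Least-cost separating signal: r* solves 27.5 = 48.9 − 9.7·r*, so r* = (48.9 − 27.5)/9.7 ≈ 2.2062.
Excellent type's separating payoff: 48.9 − 6.4 × r* = 48.9 − 6.4 × (48.9 − 27.5)/9.7 = 48.9 − 136.96/9.7 ≈ 34.7804.
Pooling payoff: 0.26 × 48.9 + 0.74 × 27.5 = 33.064.
Difference: 34.7804 − 33.064 = 1.7164, i.e. 1.72 to two decimal places.
The excellent type prefers to separate.

1.72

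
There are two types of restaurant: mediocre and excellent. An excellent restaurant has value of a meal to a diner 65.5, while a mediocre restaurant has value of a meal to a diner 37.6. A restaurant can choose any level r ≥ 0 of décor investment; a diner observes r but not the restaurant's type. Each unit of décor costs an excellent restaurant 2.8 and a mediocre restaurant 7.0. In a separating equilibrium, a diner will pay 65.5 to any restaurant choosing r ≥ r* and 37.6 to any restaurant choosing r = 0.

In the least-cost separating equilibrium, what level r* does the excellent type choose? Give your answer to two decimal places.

3.99

A mediocre restaurant choosing r = 0 receives 37.6.
Imitating at r* instead would pay 65.5 at cost 7.0·r*, netting 65.5 − 7.0·r*.
Indifference: 37.6 = 65.5 − 7.0·r*, so r* = (65.5 − 37.6) / 7.0 ≈ 3.99.
This is the mediocre type's binding incentive-compatibility constraint; any r ≥ 3.99 sustains separation on that side.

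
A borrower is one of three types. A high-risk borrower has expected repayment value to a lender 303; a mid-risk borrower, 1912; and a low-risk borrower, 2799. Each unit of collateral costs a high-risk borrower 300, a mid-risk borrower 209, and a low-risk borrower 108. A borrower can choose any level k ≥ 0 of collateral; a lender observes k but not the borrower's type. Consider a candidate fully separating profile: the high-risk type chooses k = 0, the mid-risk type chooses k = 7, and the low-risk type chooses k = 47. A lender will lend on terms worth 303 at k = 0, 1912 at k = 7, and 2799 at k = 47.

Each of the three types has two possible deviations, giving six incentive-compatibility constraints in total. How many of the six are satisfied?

Low-risk (own payoff 2799 − 108×47 = -2277): to k=0 gives 303 → profitable ✗; to k=7 gives 1912 − 108×7 = 1156 → profitable ✗.
Mid-risk (own payoff 1912 − 209×7 = 449): to k=0 gives 303 → no gain ✓; to k=47 gives 2799 − 209×47 = -7024 → no gain ✓.
High-risk (own payoff 303): to k=7 gives 1912 − 300×7 = -188 → no gain ✓; to k=47 gives 2799 − 300×47 = -11301 → no gain ✓.
4 of the 6 constraints hold; not an equilibrium.

4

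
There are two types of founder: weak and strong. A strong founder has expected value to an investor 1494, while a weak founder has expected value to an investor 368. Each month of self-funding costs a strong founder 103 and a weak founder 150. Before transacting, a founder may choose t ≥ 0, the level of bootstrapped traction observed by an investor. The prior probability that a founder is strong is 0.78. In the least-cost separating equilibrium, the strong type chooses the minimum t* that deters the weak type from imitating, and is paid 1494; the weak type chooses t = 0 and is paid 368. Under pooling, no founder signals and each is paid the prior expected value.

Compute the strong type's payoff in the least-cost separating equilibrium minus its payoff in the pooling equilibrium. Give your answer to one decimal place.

-525.5

Least-cost separating signal: t* solves 368 = 1494 − 150·t*, so t* = (1494 − 368)/150 ≈ 7.5067.
Strong type's separating payoff: 1494 − 103 × t* = 1494 − 103 × (1494 − 368)/150 = 1494 − 115978/150 ≈ 720.813.
Pooling payoff: 0.78 × 1494 + 0.22 × 368 = 1246.28.
Difference: 720.813 − 1246.28 = -525.467, i.e. -525.5 to one decimal place.
The strong type would prefer the pooling outcome.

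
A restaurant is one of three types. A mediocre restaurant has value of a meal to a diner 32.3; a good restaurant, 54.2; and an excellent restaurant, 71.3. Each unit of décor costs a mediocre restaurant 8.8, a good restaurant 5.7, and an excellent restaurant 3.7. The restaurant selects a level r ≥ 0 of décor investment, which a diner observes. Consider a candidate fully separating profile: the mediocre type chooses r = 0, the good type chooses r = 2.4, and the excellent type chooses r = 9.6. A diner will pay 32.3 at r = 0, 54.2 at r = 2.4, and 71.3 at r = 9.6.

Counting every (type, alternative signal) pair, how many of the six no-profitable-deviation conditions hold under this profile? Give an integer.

4

Excellent (own payoff 71.3 − 3.7×9.6 = 35.78): to r=0 gives 32.3 → no gain ✓; to r=2.4 gives 54.2 − 3.7×2.4 = 45.32 → profitable ✗.
Mediocre (own payoff 32.3): to r=2.4 gives 54.2 − 8.8×2.4 = 33.08 → profitable ✗; to r=9.6 gives 71.3 − 8.8×9.6 = -13.18 → no gain ✓.
Good (own payoff 54.2 − 5.7×2.4 = 40.52): to r=0 gives 32.3 → no gain ✓; to r=9.6 gives 71.3 − 5.7×9.6 = 16.58 → no gain ✓.
4 of the 6 constraints hold; not an equilibrium.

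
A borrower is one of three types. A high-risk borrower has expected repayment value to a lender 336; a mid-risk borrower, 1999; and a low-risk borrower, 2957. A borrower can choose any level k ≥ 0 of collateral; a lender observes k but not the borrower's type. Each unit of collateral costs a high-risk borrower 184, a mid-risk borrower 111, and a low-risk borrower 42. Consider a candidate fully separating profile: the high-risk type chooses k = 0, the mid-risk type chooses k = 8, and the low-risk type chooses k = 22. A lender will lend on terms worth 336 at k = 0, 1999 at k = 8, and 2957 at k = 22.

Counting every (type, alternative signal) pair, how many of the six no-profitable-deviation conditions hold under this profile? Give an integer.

5

Low-risk (own payoff 2957 − 42×22 = 2033): to k=0 gives 336 → no gain ✓; to k=8 gives 1999 − 42×8 = 1663 → no gain ✓.
High-risk (own payoff 336): to k=8 gives 1999 − 184×8 = 527 → profitable ✗; to k=22 gives 2957 − 184×22 = -1091 → no gain ✓.
Mid-risk (own payoff 1999 − 111×8 = 1111): to k=0 gives 336 → no gain ✓; to k=22 gives 2957 − 111×22 = 515 → no gain ✓.
5 of the 6 constraints hold; not an equilibrium.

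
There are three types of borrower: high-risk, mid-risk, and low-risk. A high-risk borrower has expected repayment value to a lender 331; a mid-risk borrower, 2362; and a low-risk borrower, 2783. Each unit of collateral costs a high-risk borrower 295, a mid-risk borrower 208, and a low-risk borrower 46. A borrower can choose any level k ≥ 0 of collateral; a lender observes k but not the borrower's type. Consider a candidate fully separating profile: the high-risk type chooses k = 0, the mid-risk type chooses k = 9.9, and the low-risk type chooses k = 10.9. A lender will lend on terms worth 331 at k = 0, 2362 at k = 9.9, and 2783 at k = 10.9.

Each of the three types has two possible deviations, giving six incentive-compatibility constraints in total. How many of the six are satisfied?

4

Mid-risk (own payoff 2362 − 208×9.9 = 302.8): to k=0 gives 331 → profitable ✗; to k=10.9 gives 2783 − 208×10.9 = 515.8 → profitable ✗.
High-risk (own payoff 331): to k=9.9 gives 2362 − 295×9.9 = -558.5 → no gain ✓; to k=10.9 gives 2783 − 295×10.9 = -432.5 → no gain ✓.
Low-risk (own payoff 2783 − 46×10.9 = 2281.6): to k=0 gives 331 → no gain ✓; to k=9.9 gives 2362 − 46×9.9 = 1906.6 → no gain ✓.
4 of the 6 constraints hold; not an equilibrium.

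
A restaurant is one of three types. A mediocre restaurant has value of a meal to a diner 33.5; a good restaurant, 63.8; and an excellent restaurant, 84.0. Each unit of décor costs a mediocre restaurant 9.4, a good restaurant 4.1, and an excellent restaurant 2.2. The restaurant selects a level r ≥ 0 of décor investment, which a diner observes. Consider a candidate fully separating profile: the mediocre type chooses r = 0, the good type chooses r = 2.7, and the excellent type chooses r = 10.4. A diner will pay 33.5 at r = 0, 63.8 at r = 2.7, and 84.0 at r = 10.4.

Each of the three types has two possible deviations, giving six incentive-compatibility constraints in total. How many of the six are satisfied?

Good (own payoff 63.8 − 4.1×2.7 = 52.73): to r=0 gives 33.5 → no gain ✓; to r=10.4 gives 84.0 − 4.1×10.4 = 41.36 → no gain ✓.
Mediocre (own payoff 33.5): to r=2.7 gives 63.8 − 9.4×2.7 = 38.42 → profitable ✗; to r=10.4 gives 84.0 − 9.4×10.4 = -13.76 → no gain ✓.
Excellent (own payoff 84.0 − 2.2×10.4 = 61.12): to r=0 gives 33.5 → no gain ✓; to r=2.7 gives 63.8 − 2.2×2.7 = 57.86 → no gain ✓.
5 of the 6 constraints hold; not an equilibrium.

5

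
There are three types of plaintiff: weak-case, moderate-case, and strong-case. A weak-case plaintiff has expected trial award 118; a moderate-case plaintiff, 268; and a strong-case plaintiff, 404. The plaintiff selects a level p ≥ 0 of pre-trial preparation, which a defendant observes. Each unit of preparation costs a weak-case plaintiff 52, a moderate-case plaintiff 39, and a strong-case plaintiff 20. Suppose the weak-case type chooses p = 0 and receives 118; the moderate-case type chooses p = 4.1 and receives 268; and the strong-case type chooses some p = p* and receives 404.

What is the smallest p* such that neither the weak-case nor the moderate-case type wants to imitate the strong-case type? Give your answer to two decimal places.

Moderate-case type (on-path payoff 268 − 39×4.1 = 108.1) won't mimic when 108.1 ≥ 404 − 39·p*, i.e. p* ≥ 7.59.
Weak-case type (on-path payoff 118) won't mimic when 118 ≥ 404 − 52·p*, i.e. p* ≥ 5.50.
Both must hold, so p* = max(5.50, 7.59) = 7.59. The moderate-case type's constraint binds.

7.59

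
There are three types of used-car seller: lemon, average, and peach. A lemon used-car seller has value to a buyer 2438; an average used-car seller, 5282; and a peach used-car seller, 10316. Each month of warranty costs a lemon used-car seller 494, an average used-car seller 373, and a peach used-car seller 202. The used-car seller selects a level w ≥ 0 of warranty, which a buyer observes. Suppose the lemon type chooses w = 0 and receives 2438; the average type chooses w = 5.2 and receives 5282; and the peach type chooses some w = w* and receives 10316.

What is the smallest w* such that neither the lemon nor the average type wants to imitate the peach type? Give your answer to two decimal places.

18.70

Average type (on-path payoff 5282 − 373×5.2 = 3342.4) won't mimic when 3342.4 ≥ 10316 − 373·w*, i.e. w* ≥ 18.70.
Lemon type (on-path payoff 2438) won't mimic when 2438 ≥ 10316 − 494·w*, i.e. w* ≥ 15.95.
Both must hold, so w* = max(15.95, 18.70) = 18.70. The average type's constraint binds.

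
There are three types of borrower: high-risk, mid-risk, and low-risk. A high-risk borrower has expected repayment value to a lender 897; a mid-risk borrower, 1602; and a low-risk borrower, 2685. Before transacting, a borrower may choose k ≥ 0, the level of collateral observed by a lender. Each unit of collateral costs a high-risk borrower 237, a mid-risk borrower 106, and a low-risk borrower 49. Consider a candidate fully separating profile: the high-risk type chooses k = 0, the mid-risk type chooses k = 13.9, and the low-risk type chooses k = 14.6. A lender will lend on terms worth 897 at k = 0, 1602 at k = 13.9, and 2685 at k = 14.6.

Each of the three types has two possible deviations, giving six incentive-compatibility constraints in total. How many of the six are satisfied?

4

Mid-risk (own payoff 1602 − 106×13.9 = 128.6): to k=0 gives 897 → profitable ✗; to k=14.6 gives 2685 − 106×14.6 = 1137.4 → profitable ✗.
Low-risk (own payoff 2685 − 49×14.6 = 1969.6): to k=0 gives 897 → no gain ✓; to k=13.9 gives 1602 − 49×13.9 = 920.9 → no gain ✓.
High-risk (own payoff 897): to k=13.9 gives 1602 − 237×13.9 = -1692.3 → no gain ✓; to k=14.6 gives 2685 − 237×14.6 = -775.2 → no gain ✓.
4 of the 6 constraints hold; not an equilibrium.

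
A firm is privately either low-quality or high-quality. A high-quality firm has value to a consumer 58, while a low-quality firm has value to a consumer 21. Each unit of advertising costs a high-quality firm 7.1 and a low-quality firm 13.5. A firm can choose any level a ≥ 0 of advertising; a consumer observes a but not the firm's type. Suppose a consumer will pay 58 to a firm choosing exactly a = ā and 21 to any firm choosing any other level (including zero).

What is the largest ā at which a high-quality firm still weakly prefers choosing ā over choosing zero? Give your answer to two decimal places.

Choosing ā yields the high-quality type 58 − 7.1·ā; choosing zero yields 21.
The high-quality type is indifferent at 58 − 7.1·ā = 21, i.e. ā = (58 − 21) / 7.1 ≈ 5.21.
For any ā above 5.21 the high-quality type would rather pool at zero, so separation collapses.

5.21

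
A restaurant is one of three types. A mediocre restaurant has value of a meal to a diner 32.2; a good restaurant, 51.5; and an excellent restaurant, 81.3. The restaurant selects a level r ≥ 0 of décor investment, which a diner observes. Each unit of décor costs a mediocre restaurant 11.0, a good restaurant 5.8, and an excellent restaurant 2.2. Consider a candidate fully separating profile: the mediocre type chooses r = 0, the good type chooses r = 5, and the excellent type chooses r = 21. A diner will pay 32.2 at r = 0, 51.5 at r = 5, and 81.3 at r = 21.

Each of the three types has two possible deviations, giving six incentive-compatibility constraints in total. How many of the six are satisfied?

Excellent (own payoff 81.3 − 2.2×21 = 35.1): to r=0 gives 32.2 → no gain ✓; to r=5 gives 51.5 − 2.2×5 = 40.5 → profitable ✗.
Good (own payoff 51.5 − 5.8×5 = 22.5): to r=0 gives 32.2 → profitable ✗; to r=21 gives 81.3 − 5.8×21 = -40.5 → no gain ✓.
Mediocre (own payoff 32.2): to r=5 gives 51.5 − 11.0×5 = -3.5 → no gain ✓; to r=21 gives 81.3 − 11.0×21 = -149.7 → no gain ✓.
4 of the 6 constraints hold; not an equilibrium.

4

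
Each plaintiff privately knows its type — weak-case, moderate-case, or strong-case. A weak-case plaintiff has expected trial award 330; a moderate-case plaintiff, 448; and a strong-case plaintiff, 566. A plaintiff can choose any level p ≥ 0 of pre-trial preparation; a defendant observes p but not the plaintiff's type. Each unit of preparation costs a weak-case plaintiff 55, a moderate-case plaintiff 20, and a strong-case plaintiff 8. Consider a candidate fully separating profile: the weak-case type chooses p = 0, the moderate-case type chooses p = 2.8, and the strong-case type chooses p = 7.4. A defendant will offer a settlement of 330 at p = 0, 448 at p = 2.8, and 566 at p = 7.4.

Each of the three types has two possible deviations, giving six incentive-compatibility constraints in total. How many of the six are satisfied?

Weak-case (own payoff 330): to p=2.8 gives 448 − 55×2.8 = 294 → no gain ✓; to p=7.4 gives 566 − 55×7.4 = 159 → no gain ✓.
Strong-case (own payoff 566 − 8×7.4 = 506.8): to p=0 gives 330 → no gain ✓; to p=2.8 gives 448 − 8×2.8 = 425.6 → no gain ✓.
Moderate-case (own payoff 448 − 20×2.8 = 392): to p=0 gives 330 → no gain ✓; to p=7.4 gives 566 − 20×7.4 = 418 → profitable ✗.
5 of the 6 constraints hold; not an equilibrium.

5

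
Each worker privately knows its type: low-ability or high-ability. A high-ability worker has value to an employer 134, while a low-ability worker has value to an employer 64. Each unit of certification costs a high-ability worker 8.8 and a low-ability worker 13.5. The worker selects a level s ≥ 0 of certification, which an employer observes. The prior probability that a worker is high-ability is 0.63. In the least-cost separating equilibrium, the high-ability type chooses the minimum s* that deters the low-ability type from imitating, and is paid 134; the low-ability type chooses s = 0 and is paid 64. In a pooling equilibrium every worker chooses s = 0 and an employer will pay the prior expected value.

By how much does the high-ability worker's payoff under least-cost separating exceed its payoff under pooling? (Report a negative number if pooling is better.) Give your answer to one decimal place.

-19.7

Least-cost separating signal: s* solves 64 = 134 − 13.5·s*, so s* = (134 − 64)/13.5 ≈ 5.1852.
High-ability type's separating payoff: 134 − 8.8 × s* = 134 − 8.8 × (134 − 64)/13.5 = 134 − 616/13.5 ≈ 88.370.
Pooling payoff: 0.63 × 134 + 0.37 × 64 = 108.1.
Difference: 88.370 − 108.1 = -19.73, i.e. -19.7 to one decimal place.
The high-ability type would prefer the pooling outcome.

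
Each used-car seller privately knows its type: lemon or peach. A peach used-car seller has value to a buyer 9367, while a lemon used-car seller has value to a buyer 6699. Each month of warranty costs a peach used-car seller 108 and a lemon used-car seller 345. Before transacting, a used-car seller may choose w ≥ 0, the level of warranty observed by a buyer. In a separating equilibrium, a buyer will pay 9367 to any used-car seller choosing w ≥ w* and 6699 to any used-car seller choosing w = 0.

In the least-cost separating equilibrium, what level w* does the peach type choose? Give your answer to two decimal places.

A lemon used-car seller choosing w = 0 receives 6699.
Imitating at w* instead would pay 9367 at cost 345·w*, netting 9367 − 345·w*.
Indifference: 6699 = 9367 − 345·w*, so w* = (9367 − 6699) / 345 ≈ 7.73.
At w* the lemon type's incentive constraint just binds; the peach type strictly prefers w* since its per-unit cost is lower.

7.73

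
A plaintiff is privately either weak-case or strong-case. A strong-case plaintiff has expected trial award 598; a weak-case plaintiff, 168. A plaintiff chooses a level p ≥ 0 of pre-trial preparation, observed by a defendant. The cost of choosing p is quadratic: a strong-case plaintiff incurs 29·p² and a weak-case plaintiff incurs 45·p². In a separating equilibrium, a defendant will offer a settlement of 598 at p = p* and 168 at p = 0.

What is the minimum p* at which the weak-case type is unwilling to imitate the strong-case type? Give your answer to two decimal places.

The weak-case type at p = 0 receives 168; imitating at p* yields 598 − 45·p*².
Indifference: 168 = 598 − 45·p*², so p*² = (598 − 168) / 45 ≈ 9.5556.
p* = √9.5556 ≈ 3.09.

3.09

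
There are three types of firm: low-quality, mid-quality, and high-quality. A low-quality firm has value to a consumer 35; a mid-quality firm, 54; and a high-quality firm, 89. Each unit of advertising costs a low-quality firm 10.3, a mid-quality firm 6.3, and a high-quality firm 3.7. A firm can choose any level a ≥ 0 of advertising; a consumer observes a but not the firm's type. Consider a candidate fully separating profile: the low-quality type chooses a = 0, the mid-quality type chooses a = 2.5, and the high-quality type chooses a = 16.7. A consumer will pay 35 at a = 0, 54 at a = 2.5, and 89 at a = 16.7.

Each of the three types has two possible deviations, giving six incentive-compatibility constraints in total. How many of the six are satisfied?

Mid-quality (own payoff 54 − 6.3×2.5 = 38.25): to a=0 gives 35 → no gain ✓; to a=16.7 gives 89 − 6.3×16.7 = -16.21 → no gain ✓.
High-quality (own payoff 89 − 3.7×16.7 = 27.21): to a=0 gives 35 → profitable ✗; to a=2.5 gives 54 − 3.7×2.5 = 44.75 → profitable ✗.
Low-quality (own payoff 35): to a=2.5 gives 54 − 10.3×2.5 = 28.25 → no gain ✓; to a=16.7 gives 89 − 10.3×16.7 = -83.01 → no gain ✓.
4 of the 6 constraints hold; not an equilibrium.

4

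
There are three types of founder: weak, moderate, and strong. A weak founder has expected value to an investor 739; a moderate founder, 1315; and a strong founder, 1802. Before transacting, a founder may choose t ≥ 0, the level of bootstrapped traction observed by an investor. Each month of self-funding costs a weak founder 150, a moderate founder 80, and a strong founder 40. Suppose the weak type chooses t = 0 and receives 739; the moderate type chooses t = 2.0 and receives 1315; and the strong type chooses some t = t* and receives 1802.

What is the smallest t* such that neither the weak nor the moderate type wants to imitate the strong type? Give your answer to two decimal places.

8.09

Weak type (on-path payoff 739) won't mimic when 739 ≥ 1802 − 150·t*, i.e. t* ≥ 7.09.
Moderate type (on-path payoff 1315 − 80×2.0 = 1155) won't mimic when 1155 ≥ 1802 − 80·t*, i.e. t* ≥ 8.09.
Both must hold, so t* = max(7.09, 8.09) = 8.09. The moderate type's constraint binds.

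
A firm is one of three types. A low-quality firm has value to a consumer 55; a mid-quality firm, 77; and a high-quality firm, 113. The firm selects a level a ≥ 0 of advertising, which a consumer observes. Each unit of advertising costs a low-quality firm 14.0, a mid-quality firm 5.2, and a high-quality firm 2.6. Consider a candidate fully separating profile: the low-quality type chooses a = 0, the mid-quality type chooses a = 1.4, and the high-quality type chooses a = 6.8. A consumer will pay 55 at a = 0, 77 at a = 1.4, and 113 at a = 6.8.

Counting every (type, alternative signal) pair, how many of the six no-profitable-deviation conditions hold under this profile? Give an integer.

Low-quality (own payoff 55): to a=1.4 gives 77 − 14.0×1.4 = 57.4 → profitable ✗; to a=6.8 gives 113 − 14.0×6.8 = 17.8 → no gain ✓.
High-quality (own payoff 113 − 2.6×6.8 = 95.32): to a=0 gives 55 → no gain ✓; to a=1.4 gives 77 − 2.6×1.4 = 73.36 → no gain ✓.
Mid-quality (own payoff 77 − 5.2×1.4 = 69.72): to a=0 gives 55 → no gain ✓; to a=6.8 gives 113 − 5.2×6.8 = 77.64 → profitable ✗.
4 of the 6 constraints hold; not an equilibrium.

4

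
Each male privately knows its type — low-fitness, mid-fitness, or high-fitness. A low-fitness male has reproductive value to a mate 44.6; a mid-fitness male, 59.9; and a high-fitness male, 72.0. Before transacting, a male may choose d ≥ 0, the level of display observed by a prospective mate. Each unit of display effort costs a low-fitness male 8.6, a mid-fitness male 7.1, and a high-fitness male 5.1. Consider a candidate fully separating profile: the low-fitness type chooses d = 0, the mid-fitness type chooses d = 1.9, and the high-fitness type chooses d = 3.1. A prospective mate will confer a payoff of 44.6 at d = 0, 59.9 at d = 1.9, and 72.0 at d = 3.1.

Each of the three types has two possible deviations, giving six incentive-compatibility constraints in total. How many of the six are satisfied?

4

Low-fitness (own payoff 44.6): to d=1.9 gives 59.9 − 8.6×1.9 = 43.56 → no gain ✓; to d=3.1 gives 72.0 − 8.6×3.1 = 45.34 → profitable ✗.
Mid-fitness (own payoff 59.9 − 7.1×1.9 = 46.41): to d=0 gives 44.6 → no gain ✓; to d=3.1 gives 72.0 − 7.1×3.1 = 49.99 → profitable ✗.
High-fitness (own payoff 72.0 − 5.1×3.1 = 56.19): to d=0 gives 44.6 → no gain ✓; to d=1.9 gives 59.9 − 5.1×1.9 = 50.21 → no gain ✓.
4 of the 6 constraints hold; not an equilibrium.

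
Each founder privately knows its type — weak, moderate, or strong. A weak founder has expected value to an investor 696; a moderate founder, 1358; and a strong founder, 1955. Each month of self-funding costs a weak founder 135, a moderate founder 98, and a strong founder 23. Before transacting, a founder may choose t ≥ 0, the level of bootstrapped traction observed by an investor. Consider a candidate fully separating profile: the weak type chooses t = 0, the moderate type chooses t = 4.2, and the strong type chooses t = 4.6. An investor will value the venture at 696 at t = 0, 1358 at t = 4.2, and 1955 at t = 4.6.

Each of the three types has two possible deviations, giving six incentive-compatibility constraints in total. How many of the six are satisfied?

Strong (own payoff 1955 − 23×4.6 = 1849.2): to t=0 gives 696 → no gain ✓; to t=4.2 gives 1358 − 23×4.2 = 1261.4 → no gain ✓.
Weak (own payoff 696): to t=4.2 gives 1358 − 135×4.2 = 791 → profitable ✗; to t=4.6 gives 1955 − 135×4.6 = 1334 → profitable ✗.
Moderate (own payoff 1358 − 98×4.2 = 946.4): to t=0 gives 696 → no gain ✓; to t=4.6 gives 1955 − 98×4.6 = 1504.2 → profitable ✗.
3 of the 6 constraints hold; not an equilibrium.

3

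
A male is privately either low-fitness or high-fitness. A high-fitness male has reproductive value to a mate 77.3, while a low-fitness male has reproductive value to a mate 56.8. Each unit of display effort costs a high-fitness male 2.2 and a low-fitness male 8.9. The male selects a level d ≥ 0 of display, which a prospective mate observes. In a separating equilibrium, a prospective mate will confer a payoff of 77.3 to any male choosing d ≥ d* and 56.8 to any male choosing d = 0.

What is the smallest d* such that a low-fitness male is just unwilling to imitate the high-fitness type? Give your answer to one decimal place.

2.3

A low-fitness male choosing d = 0 receives 56.8.
Imitating at d* instead would pay 77.3 at cost 8.9·d*, netting 77.3 − 8.9·d*.
Indifference: 56.8 = 77.3 − 8.9·d*, so d* = (77.3 − 56.8) / 8.9 ≈ 2.3.
At d* the low-fitness type's incentive constraint just binds; the high-fitness type strictly prefers d* since its per-unit cost is lower.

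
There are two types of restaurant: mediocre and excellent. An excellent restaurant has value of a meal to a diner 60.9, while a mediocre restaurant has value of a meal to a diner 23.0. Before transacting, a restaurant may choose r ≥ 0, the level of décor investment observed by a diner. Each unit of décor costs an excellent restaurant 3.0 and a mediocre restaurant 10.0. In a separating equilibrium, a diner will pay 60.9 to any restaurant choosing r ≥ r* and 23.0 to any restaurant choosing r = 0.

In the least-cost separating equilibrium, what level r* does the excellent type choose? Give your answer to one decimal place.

A mediocre restaurant choosing r = 0 receives 23.0.
Imitating at r* instead would pay 60.9 at cost 10.0·r*, netting 60.9 − 10.0·r*.
Indifference: 23.0 = 60.9 − 10.0·r*, so r* = (60.9 − 23.0) / 10.0 ≈ 3.8.
This is the mediocre type's binding incentive-compatibility constraint; any r ≥ 3.8 sustains separation on that side.

3.8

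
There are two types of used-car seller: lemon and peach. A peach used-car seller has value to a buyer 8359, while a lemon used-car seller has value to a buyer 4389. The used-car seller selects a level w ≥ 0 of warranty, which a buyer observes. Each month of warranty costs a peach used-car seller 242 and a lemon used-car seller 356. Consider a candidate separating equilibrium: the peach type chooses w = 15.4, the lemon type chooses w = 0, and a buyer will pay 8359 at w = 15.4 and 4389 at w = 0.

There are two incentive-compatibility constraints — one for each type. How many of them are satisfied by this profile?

2

Peach type: signal → 8359 − 242 × 15.4 = 4632.2; deviate to 0 → 4389. IC holds (4632.2 ≥ 4389).
Lemon type: stay at 0 → 4389; mimic → 8359 − 356 × 15.4 = 2876.6. IC holds (4389 ≥ 2876.6).
2 of 2 constraints hold, so this is a separating equilibrium.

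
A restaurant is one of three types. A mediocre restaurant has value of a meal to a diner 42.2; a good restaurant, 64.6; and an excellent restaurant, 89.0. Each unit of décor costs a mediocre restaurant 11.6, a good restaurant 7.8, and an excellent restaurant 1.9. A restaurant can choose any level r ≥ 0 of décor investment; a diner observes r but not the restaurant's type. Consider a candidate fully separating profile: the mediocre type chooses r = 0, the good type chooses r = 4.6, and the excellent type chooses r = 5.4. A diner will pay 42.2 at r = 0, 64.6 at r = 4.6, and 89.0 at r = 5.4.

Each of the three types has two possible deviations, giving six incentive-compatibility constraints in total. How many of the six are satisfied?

4

Mediocre (own payoff 42.2): to r=4.6 gives 64.6 − 11.6×4.6 = 11.24 → no gain ✓; to r=5.4 gives 89.0 − 11.6×5.4 = 26.36 → no gain ✓.
Excellent (own payoff 89.0 − 1.9×5.4 = 78.74): to r=0 gives 42.2 → no gain ✓; to r=4.6 gives 64.6 − 1.9×4.6 = 55.86 → no gain ✓.
Good (own payoff 64.6 − 7.8×4.6 = 28.72): to r=0 gives 42.2 → profitable ✗; to r=5.4 gives 89.0 − 7.8×5.4 = 46.88 → profitable ✗.
4 of the 6 constraints hold; not an equilibrium.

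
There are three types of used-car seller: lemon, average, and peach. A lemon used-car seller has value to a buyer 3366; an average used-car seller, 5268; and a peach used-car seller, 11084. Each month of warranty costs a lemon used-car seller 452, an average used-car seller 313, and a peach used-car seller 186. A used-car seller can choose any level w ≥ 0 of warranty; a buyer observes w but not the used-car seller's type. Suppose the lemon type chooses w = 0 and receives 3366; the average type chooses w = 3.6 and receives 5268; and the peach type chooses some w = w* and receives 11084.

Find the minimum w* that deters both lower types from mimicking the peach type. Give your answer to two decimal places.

22.18

Lemon type (on-path payoff 3366) won't mimic when 3366 ≥ 11084 − 452·w*, i.e. w* ≥ 17.08.
Average type (on-path payoff 5268 − 313×3.6 = 4141.2) won't mimic when 4141.2 ≥ 11084 − 313·w*, i.e. w* ≥ 22.18.
Both must hold, so w* = max(17.08, 22.18) = 22.18. The average type's constraint binds.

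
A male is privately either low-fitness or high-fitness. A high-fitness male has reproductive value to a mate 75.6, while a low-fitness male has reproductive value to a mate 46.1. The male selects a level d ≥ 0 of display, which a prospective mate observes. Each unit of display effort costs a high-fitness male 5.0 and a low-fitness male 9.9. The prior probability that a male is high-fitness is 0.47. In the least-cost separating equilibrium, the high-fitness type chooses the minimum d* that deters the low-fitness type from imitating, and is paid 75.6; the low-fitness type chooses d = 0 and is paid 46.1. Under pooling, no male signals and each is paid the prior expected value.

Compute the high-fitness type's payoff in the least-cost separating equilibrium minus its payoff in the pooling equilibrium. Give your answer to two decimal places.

0.74

Least-cost separating signal: d* solves 46.1 = 75.6 − 9.9·d*, so d* = (75.6 − 46.1)/9.9 ≈ 2.9798.
High-fitness type's separating payoff: 75.6 − 5.0 × d* = 75.6 − 5.0 × (75.6 − 46.1)/9.9 = 75.6 − 147.5/9.9 ≈ 60.7010.
Pooling payoff: 0.47 × 75.6 + 0.53 × 46.1 = 59.965.
Difference: 60.7010 − 59.965 = 0.736, i.e. 0.74 to two decimal places.
The high-fitness type prefers to separate.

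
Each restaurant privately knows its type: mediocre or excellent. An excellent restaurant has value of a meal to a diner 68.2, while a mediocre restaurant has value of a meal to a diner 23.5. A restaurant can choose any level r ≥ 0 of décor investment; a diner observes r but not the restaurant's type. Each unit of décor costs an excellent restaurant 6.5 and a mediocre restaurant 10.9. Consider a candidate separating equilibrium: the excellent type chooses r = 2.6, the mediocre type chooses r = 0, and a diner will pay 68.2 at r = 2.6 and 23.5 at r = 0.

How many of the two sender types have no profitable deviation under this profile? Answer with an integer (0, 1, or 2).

1

Mediocre type: stay at 0 → 23.5; mimic → 68.2 − 10.9 × 2.6 = 39.86. IC fails (23.5 < 39.86).
Excellent type: signal → 68.2 − 6.5 × 2.6 = 51.3; deviate to 0 → 23.5. IC holds (51.3 ≥ 23.5).
1 of 2 constraints hold, so this profile is not an equilibrium.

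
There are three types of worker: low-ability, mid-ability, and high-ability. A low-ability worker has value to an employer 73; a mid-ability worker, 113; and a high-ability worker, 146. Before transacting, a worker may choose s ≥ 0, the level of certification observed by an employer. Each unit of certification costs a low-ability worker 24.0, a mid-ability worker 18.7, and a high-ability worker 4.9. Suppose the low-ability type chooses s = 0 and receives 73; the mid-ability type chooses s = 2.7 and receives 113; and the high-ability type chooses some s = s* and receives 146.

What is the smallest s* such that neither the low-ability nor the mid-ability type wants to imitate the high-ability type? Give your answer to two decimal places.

Mid-ability type (on-path payoff 113 − 18.7×2.7 = 62.51) won't mimic when 62.51 ≥ 146 − 18.7·s*, i.e. s* ≥ 4.46.
Low-ability type (on-path payoff 73) won't mimic when 73 ≥ 146 − 24.0·s*, i.e. s* ≥ 3.04.
Both must hold, so s* = max(3.04, 4.46) = 4.46. The mid-ability type's constraint binds.

4.46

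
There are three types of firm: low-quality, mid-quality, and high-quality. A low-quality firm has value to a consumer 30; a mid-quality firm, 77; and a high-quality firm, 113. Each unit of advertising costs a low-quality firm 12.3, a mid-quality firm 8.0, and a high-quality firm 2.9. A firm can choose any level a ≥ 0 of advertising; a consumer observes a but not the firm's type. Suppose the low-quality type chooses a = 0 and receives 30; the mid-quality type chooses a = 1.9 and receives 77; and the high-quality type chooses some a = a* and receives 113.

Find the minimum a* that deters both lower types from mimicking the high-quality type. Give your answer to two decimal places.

Low-quality type (on-path payoff 30) won't mimic when 30 ≥ 113 − 12.3·a*, i.e. a* ≥ 6.75.
Mid-quality type (on-path payoff 77 − 8.0×1.9 = 61.8) won't mimic when 61.8 ≥ 113 − 8.0·a*, i.e. a* ≥ 6.40.
Both must hold, so a* = max(6.75, 6.40) = 6.75. The low-quality type's constraint binds.

6.75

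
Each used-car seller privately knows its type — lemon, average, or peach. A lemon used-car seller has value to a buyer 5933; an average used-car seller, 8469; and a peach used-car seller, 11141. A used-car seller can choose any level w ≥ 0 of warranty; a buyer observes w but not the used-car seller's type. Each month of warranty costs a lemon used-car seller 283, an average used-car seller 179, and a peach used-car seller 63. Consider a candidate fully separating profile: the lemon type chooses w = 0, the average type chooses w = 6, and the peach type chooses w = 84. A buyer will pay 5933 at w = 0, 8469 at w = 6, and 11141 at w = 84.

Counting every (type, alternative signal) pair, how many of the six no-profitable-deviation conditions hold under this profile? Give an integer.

3

Peach (own payoff 11141 − 63×84 = 5849): to w=0 gives 5933 → profitable ✗; to w=6 gives 8469 − 63×6 = 8091 → profitable ✗.
Average (own payoff 8469 − 179×6 = 7395): to w=0 gives 5933 → no gain ✓; to w=84 gives 11141 − 179×84 = -3895 → no gain ✓.
Lemon (own payoff 5933): to w=6 gives 8469 − 283×6 = 6771 → profitable ✗; to w=84 gives 11141 − 283×84 = -12631 → no gain ✓.
3 of the 6 constraints hold; not an equilibrium.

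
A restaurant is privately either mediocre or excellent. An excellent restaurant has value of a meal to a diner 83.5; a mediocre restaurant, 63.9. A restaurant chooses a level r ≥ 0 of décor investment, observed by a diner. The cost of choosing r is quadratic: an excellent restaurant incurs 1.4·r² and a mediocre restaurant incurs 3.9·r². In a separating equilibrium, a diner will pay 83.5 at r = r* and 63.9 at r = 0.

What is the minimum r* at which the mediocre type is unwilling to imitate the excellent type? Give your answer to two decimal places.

2.24

The mediocre type at r = 0 receives 63.9; imitating at r* yields 83.5 − 3.9·r*².
Indifference: 63.9 = 83.5 − 3.9·r*², so r*² = (83.5 − 63.9) / 3.9 ≈ 5.0256.
r* = √5.0256 ≈ 2.24.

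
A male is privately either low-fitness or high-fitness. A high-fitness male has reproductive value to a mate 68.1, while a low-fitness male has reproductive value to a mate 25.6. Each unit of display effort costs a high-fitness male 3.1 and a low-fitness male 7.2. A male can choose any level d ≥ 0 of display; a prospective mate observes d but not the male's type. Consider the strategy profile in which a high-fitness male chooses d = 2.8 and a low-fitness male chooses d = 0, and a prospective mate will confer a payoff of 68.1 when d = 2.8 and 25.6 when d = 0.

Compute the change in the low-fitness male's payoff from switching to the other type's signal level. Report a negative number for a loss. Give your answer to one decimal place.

22.3

Playing d = 0 the low-fitness male receives 25.6.
Deviating to d = 2.8 brings payment 68.1 at cost 7.2 × 2.8 = 20.16, netting 47.94.
Gain from deviating: 47.94 − 25.6 = 22.34, i.e. 22.3 to one decimal place.
The gain is positive, so the low-fitness type's incentive-compatibility constraint is violated — this profile is not a separating equilibrium.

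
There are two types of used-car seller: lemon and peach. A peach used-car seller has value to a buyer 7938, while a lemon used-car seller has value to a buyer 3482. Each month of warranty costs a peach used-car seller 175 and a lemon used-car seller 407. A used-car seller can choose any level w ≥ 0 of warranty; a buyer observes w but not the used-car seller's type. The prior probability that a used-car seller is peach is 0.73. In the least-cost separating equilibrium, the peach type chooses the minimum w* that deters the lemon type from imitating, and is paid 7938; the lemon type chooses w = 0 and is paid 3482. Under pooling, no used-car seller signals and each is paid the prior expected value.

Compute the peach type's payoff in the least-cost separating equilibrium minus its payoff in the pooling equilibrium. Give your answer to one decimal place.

-712.9

Least-cost separating signal: w* solves 3482 = 7938 − 407·w*, so w* = (7938 − 3482)/407 ≈ 10.9484.
Peach type's separating payoff: 7938 − 175 × w* = 7938 − 175 × (7938 − 3482)/407 = 7938 − 779800/407 ≈ 6022.029.
Pooling payoff: 0.73 × 7938 + 0.27 × 3482 = 6734.88.
Difference: 6022.029 − 6734.88 = -712.851, i.e. -712.9 to one decimal place.
The peach type would prefer the pooling outcome.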